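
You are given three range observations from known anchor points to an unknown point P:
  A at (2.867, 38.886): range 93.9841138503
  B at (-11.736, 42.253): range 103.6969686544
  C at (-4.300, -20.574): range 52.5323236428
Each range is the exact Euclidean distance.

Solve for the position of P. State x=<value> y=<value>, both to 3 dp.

eq1: (x − 2.867)² + (y − 38.886)² = 93.9841138503²
eq2: (x + 11.736)² + (y − 42.253)² = 103.6969686544²
eq3: (x + 4.300)² + (y + 20.574)² = 52.5323236428²
eq3−eq1, eq3−eq2 (x²,y² cancel):
  14.334·x + 118.920·y = -4994.807420
  -14.872·x + 125.654·y = -6512.146052
det = 14.334·125.654 − 118.920·-14.872 = 3569.702676
x = (-4994.807420·125.654 − 118.920·-6512.146052) / 3569.702676 = 41.125800
y = (14.334·-6512.146052 − -4994.807420·-14.872) / 3569.702676 = -46.958498

x=41.126 y=-46.958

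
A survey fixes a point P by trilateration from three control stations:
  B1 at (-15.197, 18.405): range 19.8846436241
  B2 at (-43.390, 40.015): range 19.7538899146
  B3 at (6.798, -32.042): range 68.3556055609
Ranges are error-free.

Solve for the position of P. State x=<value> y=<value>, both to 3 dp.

eq1: (x + 15.197)² + (y − 18.405)² = 19.8846436241²
eq2: (x + 43.390)² + (y − 40.015)² = 19.7538899146²
eq3: (x − 6.798)² + (y + 32.042)² = 68.3556055609²
eq1−eq3, eq1−eq2 (x²,y² cancel):
  43.990·x − 100.894·y = -3773.880026
  -56.386·x + 43.220·y = 2919.382376
det = 43.990·43.220 − -100.894·-56.386 = -3787.761284
x = (-3773.880026·43.220 − -100.894·2919.382376) / -3787.761284 = -34.701519
y = (43.990·2919.382376 − -3773.880026·-56.386) / -3787.761284 = 22.274468

x=-34.702 y=22.274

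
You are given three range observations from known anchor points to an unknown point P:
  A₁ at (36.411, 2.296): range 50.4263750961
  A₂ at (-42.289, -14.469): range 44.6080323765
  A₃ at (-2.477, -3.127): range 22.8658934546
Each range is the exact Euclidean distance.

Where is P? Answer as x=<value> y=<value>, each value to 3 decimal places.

x=-11.553 y=17.860

eq1: (x − 36.411)² + (y − 2.296)² = 50.4263750961²
eq2: (x + 42.289)² + (y + 14.469)² = 44.6080323765²
eq3: (x + 2.477)² + (y + 3.127)² = 22.8658934546²
eq3−eq1, eq3−eq2 (x²,y² cancel):
  77.776·x + 10.846·y = -704.851343
  -79.624·x − 22.684·y = 514.770355
det = 77.776·-22.684 − 10.846·-79.624 = -900.668880
x = (-704.851343·-22.684 − 10.846·514.770355) / -900.668880 = -11.553245
y = (77.776·514.770355 − -704.851343·-79.624) / -900.668880 = 17.860397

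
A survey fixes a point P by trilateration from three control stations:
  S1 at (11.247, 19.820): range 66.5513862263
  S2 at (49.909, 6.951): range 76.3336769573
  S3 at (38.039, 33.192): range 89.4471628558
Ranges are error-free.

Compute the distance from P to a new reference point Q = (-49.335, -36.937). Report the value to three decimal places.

43.271

eq1: (x − 11.247)² + (y − 19.820)² = 66.5513862263²
eq2: (x − 49.909)² + (y − 6.951)² = 76.3336769573²
eq3: (x − 38.039)² + (y − 33.192)² = 89.4471628558²
eq2−eq3, eq2−eq1 (x²,y² cancel):
  -23.740·x + 52.482·y = -2164.515002
  -77.324·x + 25.738·y = -622.154044
det = -23.740·25.738 − 52.482·-77.324 = 3447.098048
x = (-2164.515002·25.738 − 52.482·-622.154044) / 3447.098048 = -6.689220
y = (-23.740·-622.154044 − -2164.515002·-77.324) / 3447.098048 = -44.268837
|P − Q| = √((-6.689220 − -49.335)² + (-44.268837 − -36.937)²) = 43.271450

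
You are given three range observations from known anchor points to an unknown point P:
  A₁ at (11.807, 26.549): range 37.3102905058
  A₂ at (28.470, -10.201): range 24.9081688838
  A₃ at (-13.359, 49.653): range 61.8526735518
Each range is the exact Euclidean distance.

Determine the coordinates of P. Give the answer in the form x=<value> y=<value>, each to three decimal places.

x=3.564 y=-9.839

eq1: (x − 11.807)² + (y − 26.549)² = 37.3102905058²
eq2: (x − 28.470)² + (y + 10.201)² = 24.9081688838²
eq3: (x + 13.359)² + (y − 49.653)² = 61.8526735518²
eq2−eq1, eq2−eq3 (x²,y² cancel):
  -33.326·x + 73.500·y = -841.987551
  -83.658·x + 119.708·y = -1476.054359
det = -33.326·119.708 − 73.500·-83.658 = 2159.474192
x = (-841.987551·119.708 − 73.500·-1476.054359) / 2159.474192 = 3.564455
y = (-33.326·-1476.054359 − -841.987551·-83.658) / 2159.474192 = -9.839435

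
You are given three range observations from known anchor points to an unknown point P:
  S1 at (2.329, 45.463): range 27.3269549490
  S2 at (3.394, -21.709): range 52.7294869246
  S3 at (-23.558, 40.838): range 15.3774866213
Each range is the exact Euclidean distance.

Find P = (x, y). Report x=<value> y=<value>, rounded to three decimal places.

x=-17.530 y=26.691

eq1: (x − 2.329)² + (y − 45.463)² = 27.3269549490²
eq2: (x − 3.394)² + (y + 21.709)² = 52.7294869246²
eq3: (x + 23.558)² + (y − 40.838)² = 15.3774866213²
eq1−eq3, eq1−eq2 (x²,y² cancel):
  -51.774·x − 9.250·y = 660.708370
  2.130·x − 134.344·y = -3623.145018
det = -51.774·-134.344 − -9.250·2.130 = 6975.228756
x = (660.708370·-134.344 − -9.250·-3623.145018) / 6975.228756 = -17.530077
y = (-51.774·-3623.145018 − 660.708370·2.130) / 6975.228756 = 26.691225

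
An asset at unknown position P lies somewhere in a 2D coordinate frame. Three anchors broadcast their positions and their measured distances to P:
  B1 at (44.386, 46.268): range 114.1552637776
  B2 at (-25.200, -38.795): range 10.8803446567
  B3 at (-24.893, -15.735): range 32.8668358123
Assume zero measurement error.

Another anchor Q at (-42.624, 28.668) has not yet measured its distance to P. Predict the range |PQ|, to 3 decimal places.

80.201

eq1: (x − 44.386)² + (y − 46.268)² = 114.1552637776²
eq2: (x + 25.200)² + (y + 38.795)² = 10.8803446567²
eq3: (x + 24.893)² + (y + 15.735)² = 32.8668358123²
eq2−eq3, eq2−eq1 (x²,y² cancel):
  0.614·x + 46.120·y = -2234.687347
  139.172·x + 170.126·y = -10942.289553
det = 0.614·170.126 − 46.120·139.172 = -6314.155276
x = (-2234.687347·170.126 − 46.120·-10942.289553) / -6314.155276 = -19.714430
y = (0.614·-10942.289553 − -2234.687347·139.172) / -6314.155276 = -48.191299
|P − Q| = √((-19.714430 − -42.624)² + (-48.191299 − 28.668)²) = 80.200998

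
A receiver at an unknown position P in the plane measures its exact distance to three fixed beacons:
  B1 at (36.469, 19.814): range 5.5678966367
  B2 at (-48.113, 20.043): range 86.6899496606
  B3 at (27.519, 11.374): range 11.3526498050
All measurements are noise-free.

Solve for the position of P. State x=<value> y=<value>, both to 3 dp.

x=38.406 y=14.594

eq1: (x − 36.469)² + (y − 19.814)² = 5.5678966367²
eq2: (x + 48.113)² + (y − 20.043)² = 86.6899496606²
eq3: (x − 27.519)² + (y − 11.374)² = 11.3526498050²
eq1−eq2, eq1−eq3 (x²,y² cancel):
  -169.164·x + 0.458·y = -6490.145838
  -17.900·x − 16.880·y = -933.800505
det = -169.164·-16.880 − 0.458·-17.900 = 2863.686520
x = (-6490.145838·-16.880 − 0.458·-933.800505) / 2863.686520 = 38.405510
y = (-169.164·-933.800505 − -6490.145838·-17.900) / 2863.686520 = 14.593713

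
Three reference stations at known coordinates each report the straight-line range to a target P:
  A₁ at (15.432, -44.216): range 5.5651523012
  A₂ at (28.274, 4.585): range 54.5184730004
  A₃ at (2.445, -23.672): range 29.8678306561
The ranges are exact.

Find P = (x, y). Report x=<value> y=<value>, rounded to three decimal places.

x=18.264 y=-49.007

eq1: (x − 15.432)² + (y + 44.216)² = 5.5651523012²
eq2: (x − 28.274)² + (y − 4.585)² = 54.5184730004²
eq3: (x − 2.445)² + (y + 23.672)² = 29.8678306561²
eq1−eq3, eq1−eq2 (x²,y² cancel):
  -25.974·x + 41.088·y = -2487.976059
  25.684·x + 97.602·y = -4314.052957
det = -25.974·97.602 − 41.088·25.684 = -3590.418540
x = (-2487.976059·97.602 − 41.088·-4314.052957) / -3590.418540 = 18.264063
y = (-25.974·-4314.052957 − -2487.976059·25.684) / -3590.418540 = -49.006651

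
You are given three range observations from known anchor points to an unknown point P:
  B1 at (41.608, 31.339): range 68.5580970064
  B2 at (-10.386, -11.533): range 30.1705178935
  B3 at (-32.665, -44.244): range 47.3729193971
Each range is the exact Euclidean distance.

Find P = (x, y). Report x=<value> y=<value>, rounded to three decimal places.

eq1: (x − 41.608)² + (y − 31.339)² = 68.5580970064²
eq2: (x + 10.386)² + (y + 11.533)² = 30.1705178935²
eq3: (x + 32.665)² + (y + 44.244)² = 47.3729193971²
eq3−eq1, eq3−eq2 (x²,y² cancel):
  148.546·x + 151.166·y = -2767.194349
  44.558·x + 65.422·y = -1449.721334
det = 148.546·65.422 − 151.166·44.558 = 2982.521784
x = (-2767.194349·65.422 − 151.166·-1449.721334) / 2982.521784 = 12.778846
y = (148.546·-1449.721334 − -2767.194349·44.558) / 2982.521784 = -30.863030

x=12.779 y=-30.863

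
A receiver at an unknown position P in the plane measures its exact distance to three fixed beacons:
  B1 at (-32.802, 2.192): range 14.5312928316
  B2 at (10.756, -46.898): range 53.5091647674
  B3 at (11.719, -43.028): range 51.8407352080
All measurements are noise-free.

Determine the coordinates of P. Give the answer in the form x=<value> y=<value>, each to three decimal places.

x=-29.836 y=-12.033

eq1: (x + 32.802)² + (y − 2.192)² = 14.5312928316²
eq2: (x − 10.756)² + (y + 46.898)² = 53.5091647674²
eq3: (x − 11.719)² + (y + 43.028)² = 51.8407352080²
eq1−eq2, eq1−eq3 (x²,y² cancel):
  87.116·x − 98.180·y = -1417.734371
  89.042·x − 90.440·y = -1568.335679
det = 87.116·-90.440 − -98.180·89.042 = 863.372520
x = (-1417.734371·-90.440 − -98.180·-1568.335679) / 863.372520 = -29.835673
y = (87.116·-1568.335679 − -1417.734371·89.042) / 863.372520 = -12.033308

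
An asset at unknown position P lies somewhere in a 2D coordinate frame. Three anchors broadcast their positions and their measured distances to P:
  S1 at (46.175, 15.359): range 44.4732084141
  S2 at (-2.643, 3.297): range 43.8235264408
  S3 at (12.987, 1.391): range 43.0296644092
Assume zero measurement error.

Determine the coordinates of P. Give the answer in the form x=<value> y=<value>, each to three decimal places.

eq1: (x − 46.175)² + (y − 15.359)² = 44.4732084141²
eq2: (x + 2.643)² + (y − 3.297)² = 43.8235264408²
eq3: (x − 12.987)² + (y − 1.391)² = 43.0296644092²
eq2−eq1, eq2−eq3 (x²,y² cancel):
  97.636·x + 24.124·y = 2292.809051
  31.260·x − 3.812·y = 221.690843
det = 97.636·-3.812 − 24.124·31.260 = -1126.304672
x = (2292.809051·-3.812 − 24.124·221.690843) / -1126.304672 = 12.508390
y = (97.636·221.690843 − 2292.809051·31.260) / -1126.304672 = 44.418003

x=12.508 y=44.418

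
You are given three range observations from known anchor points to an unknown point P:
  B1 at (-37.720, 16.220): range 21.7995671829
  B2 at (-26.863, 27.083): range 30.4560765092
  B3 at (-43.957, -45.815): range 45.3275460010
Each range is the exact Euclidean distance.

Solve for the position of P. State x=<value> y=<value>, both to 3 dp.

x=-28.111 y=-3.347

eq1: (x + 37.720)² + (y − 16.220)² = 21.7995671829²
eq2: (x + 26.863)² + (y − 27.083)² = 30.4560765092²
eq3: (x + 43.957)² + (y + 45.815)² = 45.3275460010²
eq3−eq2, eq3−eq1 (x²,y² cancel):
  34.188·x + 145.796·y = -1449.108586
  12.474·x + 124.070·y = -765.979977
det = 34.188·124.070 − 145.796·12.474 = 2423.045856
x = (-1449.108586·124.070 − 145.796·-765.979977) / 2423.045856 = -28.110935
y = (34.188·-765.979977 − -1449.108586·12.474) / 2423.045856 = -3.347499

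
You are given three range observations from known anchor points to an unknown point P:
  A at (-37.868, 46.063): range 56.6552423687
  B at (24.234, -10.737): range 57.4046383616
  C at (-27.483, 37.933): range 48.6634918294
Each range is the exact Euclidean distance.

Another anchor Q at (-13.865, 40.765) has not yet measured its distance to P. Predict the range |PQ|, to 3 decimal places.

54.683

eq1: (x + 37.868)² + (y − 46.063)² = 56.6552423687²
eq2: (x − 24.234)² + (y + 10.737)² = 57.4046383616²
eq3: (x + 27.483)² + (y − 37.933)² = 48.6634918294²
eq2−eq3, eq2−eq1 (x²,y² cancel):
  -103.434·x + 97.340·y = 2418.814921
  -124.204·x + 113.600·y = 2938.691486
det = -103.434·113.600 − 97.340·-124.204 = 339.914960
x = (2418.814921·113.600 − 97.340·2938.691486) / 339.914960 = -33.169632
y = (-103.434·2938.691486 − 2418.814921·-124.204) / 339.914960 = -10.397091
|P − Q| = √((-33.169632 − -13.865)² + (-10.397091 − 40.765)²) = 54.682980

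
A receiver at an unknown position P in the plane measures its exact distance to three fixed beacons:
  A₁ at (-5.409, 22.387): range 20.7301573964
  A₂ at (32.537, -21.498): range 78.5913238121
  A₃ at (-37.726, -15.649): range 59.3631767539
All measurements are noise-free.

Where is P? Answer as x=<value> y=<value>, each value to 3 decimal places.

eq1: (x + 5.409)² + (y − 22.387)² = 20.7301573964²
eq2: (x − 32.537)² + (y + 21.498)² = 78.5913238121²
eq3: (x + 37.726)² + (y + 15.649)² = 59.3631767539²
eq2−eq3, eq2−eq1 (x²,y² cancel):
  -140.526·x + 11.698·y = 2799.931328
  -75.892·x + 87.770·y = 4756.471430
det = -140.526·87.770 − 11.698·-75.892 = -11446.182404
x = (2799.931328·87.770 − 11.698·4756.471430) / -11446.182404 = -16.608924
y = (-140.526·4756.471430 − 2799.931328·-75.892) / -11446.182404 = 39.831229

x=-16.609 y=39.831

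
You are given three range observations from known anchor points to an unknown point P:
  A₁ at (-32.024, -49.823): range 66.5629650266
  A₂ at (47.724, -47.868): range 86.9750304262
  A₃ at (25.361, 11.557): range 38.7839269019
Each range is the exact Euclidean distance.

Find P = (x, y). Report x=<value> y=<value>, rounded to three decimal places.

eq1: (x + 32.024)² + (y + 49.823)² = 66.5629650266²
eq2: (x − 47.724)² + (y + 47.868)² = 86.9750304262²
eq3: (x − 25.361)² + (y − 11.557)² = 38.7839269019²
eq3−eq1, eq3−eq2 (x²,y² cancel):
  -114.770·x − 122.760·y = -195.311992
  44.726·x − 118.850·y = -2268.281902
det = -114.770·-118.850 − -122.760·44.726 = 19130.978260
x = (-195.311992·-118.850 − -122.760·-2268.281902) / 19130.978260 = -13.341788
y = (-114.770·-2268.281902 − -195.311992·44.726) / 19130.978260 = 14.064427

x=-13.342 y=14.064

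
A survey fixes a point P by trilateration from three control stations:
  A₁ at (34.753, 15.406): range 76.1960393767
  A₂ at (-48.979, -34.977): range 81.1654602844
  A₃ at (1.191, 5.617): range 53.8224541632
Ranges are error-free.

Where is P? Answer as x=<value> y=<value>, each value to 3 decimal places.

eq1: (x − 34.753)² + (y − 15.406)² = 76.1960393767²
eq2: (x + 48.979)² + (y + 34.977)² = 81.1654602844²
eq3: (x − 1.191)² + (y − 5.617)² = 53.8224541632²
eq3−eq1, eq3−eq2 (x²,y² cancel):
  67.124·x + 19.578·y = -1496.833170
  -100.340·x − 81.188·y = -101.611571
det = 67.124·-81.188 − 19.578·-100.340 = -3485.206792
x = (-1496.833170·-81.188 − 19.578·-101.611571) / -3485.206792 = -35.439574
y = (67.124·-101.611571 − -1496.833170·-100.340) / -3485.206792 = 45.051219

x=-35.440 y=45.051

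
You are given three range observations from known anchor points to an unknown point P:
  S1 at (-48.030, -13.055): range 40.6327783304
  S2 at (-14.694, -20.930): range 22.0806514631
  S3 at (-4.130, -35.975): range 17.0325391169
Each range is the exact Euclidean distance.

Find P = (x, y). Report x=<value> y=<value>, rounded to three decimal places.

eq1: (x + 48.030)² + (y + 13.055)² = 40.6327783304²
eq2: (x + 14.694)² + (y + 20.930)² = 22.0806514631²
eq3: (x + 4.130)² + (y + 35.975)² = 17.0325391169²
eq3−eq2, eq3−eq1 (x²,y² cancel):
  -21.128·x + 30.090·y = -854.726769
  -87.800·x + 45.840·y = -194.858886
det = -21.128·45.840 − 30.090·-87.800 = 1673.394480
x = (-854.726769·45.840 − 30.090·-194.858886) / 1673.394480 = -19.910052
y = (-21.128·-194.858886 − -854.726769·-87.800) / 1673.394480 = -42.385721

x=-19.910 y=-42.386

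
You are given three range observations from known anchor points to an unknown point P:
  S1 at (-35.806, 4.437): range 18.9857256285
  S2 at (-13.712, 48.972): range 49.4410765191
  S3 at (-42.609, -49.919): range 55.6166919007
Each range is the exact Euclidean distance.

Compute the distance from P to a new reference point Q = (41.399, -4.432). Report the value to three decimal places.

58.970

eq1: (x + 35.806)² + (y − 4.437)² = 18.9857256285²
eq2: (x + 13.712)² + (y − 48.972)² = 49.4410765191²
eq3: (x + 42.609)² + (y + 49.919)² = 55.6166919007²
eq2−eq3, eq2−eq1 (x²,y² cancel):
  -57.794·x − 197.782·y = 1072.361343
  -44.188·x − 89.070·y = 799.443147
det = -57.794·-89.070 − -197.782·-44.188 = -3591.879436
x = (1072.361343·-89.070 − -197.782·799.443147) / -3591.879436 = -17.428269
y = (-57.794·799.443147 − 1072.361343·-44.188) / -3591.879436 = -0.329211
|P − Q| = √((-17.428269 − 41.399)² + (-0.329211 − -4.432)²) = 58.970165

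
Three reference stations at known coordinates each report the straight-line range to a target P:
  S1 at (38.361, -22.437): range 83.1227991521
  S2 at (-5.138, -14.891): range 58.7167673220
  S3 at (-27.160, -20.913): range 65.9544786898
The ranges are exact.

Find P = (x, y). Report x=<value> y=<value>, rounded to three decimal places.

x=-12.418 y=43.373

eq1: (x − 38.361)² + (y + 22.437)² = 83.1227991521²
eq2: (x + 5.138)² + (y + 14.891)² = 58.7167673220²
eq3: (x + 27.160)² + (y + 20.913)² = 65.9544786898²
eq2−eq1, eq2−eq3 (x²,y² cancel):
  86.998·x − 15.092·y = -1734.896609
  -44.044·x − 12.044·y = 24.543750
det = 86.998·-12.044 − -15.092·-44.044 = -1712.515960
x = (-1734.896609·-12.044 − -15.092·24.543750) / -1712.515960 = -12.417700
y = (86.998·24.543750 − -1734.896609·-44.044) / -1712.515960 = 43.372751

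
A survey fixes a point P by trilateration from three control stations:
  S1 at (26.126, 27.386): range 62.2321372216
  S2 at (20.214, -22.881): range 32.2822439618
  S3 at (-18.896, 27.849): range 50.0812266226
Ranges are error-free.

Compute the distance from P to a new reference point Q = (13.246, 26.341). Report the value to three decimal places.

eq1: (x − 26.126)² + (y − 27.386)² = 62.2321372216²
eq2: (x − 20.214)² + (y + 22.881)² = 32.2822439618²
eq3: (x + 18.896)² + (y − 27.849)² = 50.0812266226²
eq3−eq1, eq3−eq2 (x²,y² cancel):
  90.044·x − 0.926·y = -1064.774388
  78.220·x − 101.460·y = 1265.506325
det = 90.044·-101.460 − -0.926·78.220 = -9063.432520
x = (-1064.774388·-101.460 − -0.926·1265.506325) / -9063.432520 = -12.048842
y = (90.044·1265.506325 − -1064.774388·78.220) / -9063.432520 = -21.761943
|P − Q| = √((-12.048842 − 13.246)² + (-21.761943 − 26.341)²) = 54.348157

54.348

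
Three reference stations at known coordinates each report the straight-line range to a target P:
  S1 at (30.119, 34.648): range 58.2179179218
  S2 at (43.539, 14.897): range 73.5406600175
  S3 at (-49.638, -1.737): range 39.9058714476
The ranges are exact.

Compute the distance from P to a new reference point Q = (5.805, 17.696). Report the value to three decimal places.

eq1: (x − 30.119)² + (y − 34.648)² = 58.2179179218²
eq2: (x − 43.539)² + (y − 14.897)² = 73.5406600175²
eq3: (x + 49.638)² + (y + 1.737)² = 39.9058714476²
eq1−eq3, eq1−eq2 (x²,y² cancel):
  -159.514·x − 72.770·y = 2156.157539
  26.840·x − 39.502·y = -2008.975644
det = -159.514·-39.502 − -72.770·26.840 = 8254.268828
x = (2156.157539·-39.502 − -72.770·-2008.975644) / 8254.268828 = -28.029823
y = (-159.514·-2008.975644 − 2156.157539·26.840) / 8254.268828 = 31.812445
|P − Q| = √((-28.029823 − 5.805)² + (31.812445 − 17.696)²) = 36.661550

36.662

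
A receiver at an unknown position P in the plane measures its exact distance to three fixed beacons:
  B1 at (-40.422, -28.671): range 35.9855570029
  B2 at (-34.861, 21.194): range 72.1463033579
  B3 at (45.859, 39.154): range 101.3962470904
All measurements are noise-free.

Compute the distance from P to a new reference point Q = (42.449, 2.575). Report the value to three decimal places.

70.829

eq1: (x + 40.422)² + (y + 28.671)² = 35.9855570029²
eq2: (x + 34.861)² + (y − 21.194)² = 72.1463033579²
eq3: (x − 45.859)² + (y − 39.154)² = 101.3962470904²
eq1−eq2, eq1−eq3 (x²,y² cancel):
  11.122·x + 99.730·y = -4701.618143
  172.562·x + 135.650·y = -7806.119339
det = 11.122·135.650 − 99.730·172.562 = -15700.908960
x = (-4701.618143·135.650 − 99.730·-7806.119339) / -15700.908960 = -8.963161
y = (11.122·-7806.119339 − -4701.618143·172.562) / -15700.908960 = -46.143887
|P − Q| = √((-8.963161 − 42.449)² + (-46.143887 − 2.575)²) = 70.828951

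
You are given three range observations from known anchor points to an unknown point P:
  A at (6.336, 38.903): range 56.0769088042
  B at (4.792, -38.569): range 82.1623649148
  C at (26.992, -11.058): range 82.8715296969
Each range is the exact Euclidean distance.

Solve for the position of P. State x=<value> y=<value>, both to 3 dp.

x=-47.861 y=24.505

eq1: (x − 6.336)² + (y − 38.903)² = 56.0769088042²
eq2: (x − 4.792)² + (y + 38.569)² = 82.1623649148²
eq3: (x − 26.992)² + (y + 11.058)² = 82.8715296969²
eq2−eq3, eq2−eq1 (x²,y² cancel):
  44.400·x + 55.022·y = -776.719823
  3.088·x + 154.944·y = 3649.091787
det = 44.400·154.944 − 55.022·3.088 = 6709.605664
x = (-776.719823·154.944 − 55.022·3649.091787) / 6709.605664 = -47.860995
y = (44.400·3649.091787 − -776.719823·3.088) / 6709.605664 = 24.504896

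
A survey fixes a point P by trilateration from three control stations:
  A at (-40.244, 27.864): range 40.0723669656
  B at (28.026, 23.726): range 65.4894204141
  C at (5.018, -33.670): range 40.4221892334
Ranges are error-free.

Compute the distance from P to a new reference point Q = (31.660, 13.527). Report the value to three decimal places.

eq1: (x + 40.244)² + (y − 27.864)² = 40.0723669656²
eq2: (x − 28.026)² + (y − 23.726)² = 65.4894204141²
eq3: (x − 5.018)² + (y + 33.670)² = 40.4221892334²
eq3−eq2, eq3−eq1 (x²,y² cancel):
  46.016·x + 114.792·y = -2465.380276
  -90.524·x + 123.068·y = 1265.291596
det = 46.016·123.068 − 114.792·-90.524 = 16054.528096
x = (-2465.380276·123.068 − 114.792·1265.291596) / 16054.528096 = -27.945684
y = (46.016·1265.291596 − -2465.380276·-90.524) / 16054.528096 = -10.274511
|P − Q| = √((-27.945684 − 31.660)² + (-10.274511 − 13.527)²) = 64.182159

64.182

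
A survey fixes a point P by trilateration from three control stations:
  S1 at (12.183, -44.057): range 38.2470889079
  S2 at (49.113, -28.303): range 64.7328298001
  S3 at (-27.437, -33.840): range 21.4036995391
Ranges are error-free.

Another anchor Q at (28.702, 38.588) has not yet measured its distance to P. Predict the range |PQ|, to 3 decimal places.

eq1: (x − 12.183)² + (y + 44.057)² = 38.2470889079²
eq2: (x − 49.113)² + (y + 28.303)² = 64.7328298001²
eq3: (x + 27.437)² + (y + 33.840)² = 21.4036995391²
eq2−eq3, eq2−eq1 (x²,y² cancel):
  -153.100·x − 11.074·y = 2417.008891
  -73.860·x − 31.508·y = 1603.797604
det = -153.100·-31.508 − -11.074·-73.860 = 4005.949160
x = (2417.008891·-31.508 − -11.074·1603.797604) / 4005.949160 = -14.576985
y = (-153.100·1603.797604 − 2417.008891·-73.860) / 4005.949160 = -16.730401
|P − Q| = √((-14.576985 − 28.702)² + (-16.730401 − 38.588)²) = 70.236715

70.237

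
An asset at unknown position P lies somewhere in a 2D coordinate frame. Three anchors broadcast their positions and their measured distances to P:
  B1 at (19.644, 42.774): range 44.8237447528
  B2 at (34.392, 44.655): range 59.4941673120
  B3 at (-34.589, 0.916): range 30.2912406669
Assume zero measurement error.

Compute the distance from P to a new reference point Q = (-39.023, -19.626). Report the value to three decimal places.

eq1: (x − 19.644)² + (y − 42.774)² = 44.8237447528²
eq2: (x − 34.392)² + (y − 44.655)² = 59.4941673120²
eq3: (x + 34.589)² + (y − 0.916)² = 30.2912406669²
eq3−eq1, eq3−eq2 (x²,y² cancel):
  108.466·x + 83.716·y = -73.344998
  137.962·x + 87.478·y = -642.355971
det = 108.466·87.478 − 83.716·137.962 = -2061.238044
x = (-73.344998·87.478 − 83.716·-642.355971) / -2061.238044 = -22.976191
y = (108.466·-642.355971 − -73.344998·137.962) / -2061.238044 = 28.892811
|P − Q| = √((-22.976191 − -39.023)² + (28.892811 − -19.626)²) = 51.103572

51.104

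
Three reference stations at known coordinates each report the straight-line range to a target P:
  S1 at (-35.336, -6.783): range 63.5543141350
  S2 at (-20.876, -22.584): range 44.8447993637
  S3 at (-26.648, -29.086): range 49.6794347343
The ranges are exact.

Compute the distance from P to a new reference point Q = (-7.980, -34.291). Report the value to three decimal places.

eq1: (x + 35.336)² + (y + 6.783)² = 63.5543141350²
eq2: (x + 20.876)² + (y + 22.584)² = 44.8447993637²
eq3: (x + 26.648)² + (y + 29.086)² = 49.6794347343²
eq1−eq3, eq1−eq2 (x²,y² cancel):
  17.376·x − 44.606·y = 1832.573925
  28.920·x − 31.602·y = 1679.297262
det = 17.376·-31.602 − -44.606·28.920 = 740.889168
x = (1832.573925·-31.602 − -44.606·1679.297262) / 740.889168 = 22.936943
y = (17.376·1679.297262 − 1832.573925·28.920) / 740.889168 = -32.148626
|P − Q| = √((22.936943 − -7.980)² + (-32.148626 − -34.291)²) = 30.991081

30.991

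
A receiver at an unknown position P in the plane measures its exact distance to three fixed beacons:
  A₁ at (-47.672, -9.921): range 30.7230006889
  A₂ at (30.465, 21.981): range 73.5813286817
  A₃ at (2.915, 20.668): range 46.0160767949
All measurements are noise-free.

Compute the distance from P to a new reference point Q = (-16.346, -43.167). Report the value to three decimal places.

69.023

eq1: (x + 47.672)² + (y + 9.921)² = 30.7230006889²
eq2: (x − 30.465)² + (y − 21.981)² = 73.5813286817²
eq3: (x − 2.915)² + (y − 20.668)² = 46.0160767949²
eq3−eq2, eq3−eq1 (x²,y² cancel):
  55.100·x + 2.626·y = -2321.115470
  -101.174·x − 61.178·y = 3108.958928
det = 55.100·-61.178 − 2.626·-101.174 = -3105.224876
x = (-2321.115470·-61.178 − 2.626·3108.958928) / -3105.224876 = -43.100607
y = (55.100·3108.958928 − -2321.115470·-101.174) / -3105.224876 = 20.460000
|P − Q| = √((-43.100607 − -16.346)² + (20.460000 − -43.167)²) = 69.023214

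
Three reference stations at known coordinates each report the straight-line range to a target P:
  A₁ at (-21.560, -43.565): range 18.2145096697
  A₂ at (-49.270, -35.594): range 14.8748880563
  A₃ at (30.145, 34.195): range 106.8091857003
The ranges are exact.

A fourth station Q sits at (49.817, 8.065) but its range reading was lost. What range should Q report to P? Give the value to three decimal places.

eq1: (x + 21.560)² + (y + 43.565)² = 18.2145096697²
eq2: (x + 49.270)² + (y + 35.594)² = 14.8748880563²
eq3: (x − 30.145)² + (y − 34.195)² = 106.8091857003²
eq3−eq2, eq3−eq1 (x²,y² cancel):
  -158.830·x − 139.578·y = 12803.386541
  -103.410·x − 155.520·y = 11361.157562
det = -158.830·-155.520 − -139.578·-103.410 = 10267.480620
x = (12803.386541·-155.520 − -139.578·11361.157562) / 10267.480620 = -39.485346
y = (-158.830·11361.157562 − 12803.386541·-103.410) / 10267.480620 = -46.797698
|P − Q| = √((-39.485346 − 49.817)² + (-46.797698 − 8.065)²) = 104.808514

104.809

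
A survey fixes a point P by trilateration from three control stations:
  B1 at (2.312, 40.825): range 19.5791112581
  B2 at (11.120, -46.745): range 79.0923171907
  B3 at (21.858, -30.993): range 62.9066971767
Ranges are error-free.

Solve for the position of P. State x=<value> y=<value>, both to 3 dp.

eq1: (x − 2.312)² + (y − 40.825)² = 19.5791112581²
eq2: (x − 11.120)² + (y + 46.745)² = 79.0923171907²
eq3: (x − 21.858)² + (y + 30.993)² = 62.9066971767²
eq3−eq2, eq3−eq1 (x²,y² cancel):
  -21.476·x − 31.504·y = -1427.930877
  -39.092·x + 143.636·y = 3807.598708
det = -21.476·143.636 − -31.504·-39.092 = -4316.281104
x = (-1427.930877·143.636 − -31.504·3807.598708) / -4316.281104 = 19.727096
y = (-21.476·3807.598708 − -1427.930877·-39.092) / -4316.281104 = 31.877596

x=19.727 y=31.878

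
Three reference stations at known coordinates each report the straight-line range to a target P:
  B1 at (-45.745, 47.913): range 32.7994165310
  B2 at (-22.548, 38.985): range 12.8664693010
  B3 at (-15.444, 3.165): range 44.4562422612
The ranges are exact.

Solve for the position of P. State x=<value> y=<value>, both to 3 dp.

x=-12.948 y=47.551

eq1: (x + 45.745)² + (y − 47.913)² = 32.7994165310²
eq2: (x + 22.548)² + (y − 38.985)² = 12.8664693010²
eq3: (x + 15.444)² + (y − 3.165)² = 44.4562422612²
eq3−eq2, eq3−eq1 (x²,y² cancel):
  -14.208·x + 71.640·y = 3590.519612
  -60.602·x + 89.496·y = 5040.281984
det = -14.208·89.496 − 71.640·-60.602 = 3069.968112
x = (3590.519612·89.496 − 71.640·5040.281984) / 3069.968112 = -12.947580
y = (-14.208·5040.281984 − 3590.519612·-60.602) / 3069.968112 = 47.551094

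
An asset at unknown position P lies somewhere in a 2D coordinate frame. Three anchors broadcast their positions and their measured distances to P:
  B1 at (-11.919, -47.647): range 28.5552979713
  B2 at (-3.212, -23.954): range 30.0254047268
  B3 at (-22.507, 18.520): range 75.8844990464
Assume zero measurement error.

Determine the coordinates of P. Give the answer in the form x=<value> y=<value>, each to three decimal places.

x=16.613 y=-46.503

eq1: (x + 11.919)² + (y + 47.647)² = 28.5552979713²
eq2: (x + 3.212)² + (y + 23.954)² = 30.0254047268²
eq3: (x + 22.507)² + (y − 18.520)² = 75.8844990464²
eq2−eq1, eq2−eq3 (x²,y² cancel):
  -17.414·x − 47.386·y = 1914.307997
  -38.590·x + 84.948·y = -4591.487878
det = -17.414·84.948 − -47.386·-38.590 = -3307.910212
x = (1914.307997·84.948 − -47.386·-4591.487878) / -3307.910212 = 16.613392
y = (-17.414·-4591.487878 − 1914.307997·-38.590) / -3307.910212 = -46.503474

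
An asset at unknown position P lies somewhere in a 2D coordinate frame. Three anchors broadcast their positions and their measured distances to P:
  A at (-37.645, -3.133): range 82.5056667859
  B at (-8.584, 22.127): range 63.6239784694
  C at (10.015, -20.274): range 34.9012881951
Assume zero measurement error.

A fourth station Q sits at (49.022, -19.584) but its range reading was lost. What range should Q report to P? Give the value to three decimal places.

eq1: (x + 37.645)² + (y + 3.133)² = 82.5056667859²
eq2: (x + 8.584)² + (y − 22.127)² = 63.6239784694²
eq3: (x − 10.015)² + (y + 20.274)² = 34.9012881951²
eq2−eq1, eq2−eq3 (x²,y² cancel):
  -58.122·x − 50.520·y = -1895.501887
  37.198·x − 84.802·y = 2777.956835
det = -58.122·-84.802 − -50.520·37.198 = 6808.104804
x = (-1895.501887·-84.802 − -50.520·2777.956835) / 6808.104804 = 44.224456
y = (-58.122·2777.956835 − -1895.501887·37.198) / 6808.104804 = -13.359302
|P − Q| = √((44.224456 − 49.022)² + (-13.359302 − -19.584)²) = 7.858963

7.859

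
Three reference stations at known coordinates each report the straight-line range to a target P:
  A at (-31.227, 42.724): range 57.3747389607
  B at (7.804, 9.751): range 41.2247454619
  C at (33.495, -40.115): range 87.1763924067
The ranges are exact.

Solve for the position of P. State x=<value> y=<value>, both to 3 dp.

eq1: (x + 31.227)² + (y − 42.724)² = 57.3747389607²
eq2: (x − 7.804)² + (y − 9.751)² = 41.2247454619²
eq3: (x − 33.495)² + (y + 40.115)² = 87.1763924067²
eq3−eq2, eq3−eq1 (x²,y² cancel):
  -51.382·x + 99.732·y = 3325.099922
  -129.444·x + 165.678·y = 4377.200177
det = -51.382·165.678 − 99.732·-129.444 = 4396.842012
x = (3325.099922·165.678 − 99.732·4377.200177) / 4396.842012 = 26.007070
y = (-51.382·4377.200177 − 3325.099922·-129.444) / 4396.842012 = 46.739213

x=26.007 y=46.739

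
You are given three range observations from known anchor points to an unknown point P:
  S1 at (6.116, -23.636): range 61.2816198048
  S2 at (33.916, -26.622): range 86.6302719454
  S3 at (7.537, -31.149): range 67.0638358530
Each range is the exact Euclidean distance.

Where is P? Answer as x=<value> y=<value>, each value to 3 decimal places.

eq1: (x − 6.116)² + (y + 23.636)² = 61.2816198048²
eq2: (x − 33.916)² + (y + 26.622)² = 86.6302719454²
eq3: (x − 7.537)² + (y + 31.149)² = 67.0638358530²
eq2−eq1, eq2−eq3 (x²,y² cancel):
  -55.600·x + 5.972·y = 2486.407103
  -52.758·x − 9.054·y = 2175.286568
det = -55.600·-9.054 − 5.972·-52.758 = 818.473176
x = (2486.407103·-9.054 − 5.972·2175.286568) / 818.473176 = -43.376793
y = (-55.600·2175.286568 − 2486.407103·-52.758) / 818.473176 = 12.501244

x=-43.377 y=12.501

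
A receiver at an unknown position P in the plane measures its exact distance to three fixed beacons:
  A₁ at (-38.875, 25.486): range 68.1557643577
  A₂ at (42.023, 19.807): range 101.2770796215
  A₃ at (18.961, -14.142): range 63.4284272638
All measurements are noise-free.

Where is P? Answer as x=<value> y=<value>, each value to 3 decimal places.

x=-37.695 y=-42.660

eq1: (x + 38.875)² + (y − 25.486)² = 68.1557643577²
eq2: (x − 42.023)² + (y − 19.807)² = 101.2770796215²
eq3: (x − 18.961)² + (y + 14.142)² = 63.4284272638²
eq2−eq1, eq2−eq3 (x²,y² cancel):
  -161.796·x + 11.358·y = 5614.390684
  -46.124·x − 67.898·y = 4635.147378
det = -161.796·-67.898 − 11.358·-46.124 = 11509.501200
x = (5614.390684·-67.898 − 11.358·4635.147378) / 11509.501200 = -37.695109
y = (-161.796·4635.147378 − 5614.390684·-46.124) / 11509.501200 = -42.659551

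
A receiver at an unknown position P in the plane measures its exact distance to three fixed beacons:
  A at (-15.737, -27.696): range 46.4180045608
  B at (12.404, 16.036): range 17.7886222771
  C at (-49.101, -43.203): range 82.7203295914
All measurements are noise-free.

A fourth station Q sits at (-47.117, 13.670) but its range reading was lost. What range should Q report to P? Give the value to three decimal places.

69.487

eq1: (x + 15.737)² + (y + 27.696)² = 46.4180045608²
eq2: (x − 12.404)² + (y − 16.036)² = 17.7886222771²
eq3: (x + 49.101)² + (y + 43.203)² = 82.7203295914²
eq1−eq2, eq1−eq3 (x²,y² cancel):
  56.282·x + 87.464·y = 1234.486992
  -66.728·x − 31.014·y = -1425.335955
det = 56.282·-31.014 − 87.464·-66.728 = 4090.767844
x = (1234.486992·-31.014 − 87.464·-1425.335955) / 4090.767844 = 21.115646
y = (56.282·-1425.335955 − 1234.486992·-66.728) / 4090.767844 = 0.526573
|P − Q| = √((21.115646 − -47.117)² + (0.526573 − 13.670)²) = 69.487003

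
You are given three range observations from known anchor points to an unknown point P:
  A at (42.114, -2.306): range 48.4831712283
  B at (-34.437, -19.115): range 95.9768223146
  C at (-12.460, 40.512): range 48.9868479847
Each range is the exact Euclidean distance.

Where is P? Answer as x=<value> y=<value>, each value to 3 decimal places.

x=36.238 y=45.820

eq1: (x − 42.114)² + (y + 2.306)² = 48.4831712283²
eq2: (x + 34.437)² + (y + 19.115)² = 95.9768223146²
eq3: (x + 12.460)² + (y − 40.512)² = 48.9868479847²
eq2−eq3, eq2−eq1 (x²,y² cancel):
  43.954·x + 119.254·y = 7057.022696
  153.102·x + 33.618·y = 7088.548967
det = 43.954·33.618 − 119.254·153.102 = -16780.380336
x = (7057.022696·33.618 − 119.254·7088.548967) / -16780.380336 = 36.238441
y = (43.954·7088.548967 − 7057.022696·153.102) / -16780.380336 = 45.819832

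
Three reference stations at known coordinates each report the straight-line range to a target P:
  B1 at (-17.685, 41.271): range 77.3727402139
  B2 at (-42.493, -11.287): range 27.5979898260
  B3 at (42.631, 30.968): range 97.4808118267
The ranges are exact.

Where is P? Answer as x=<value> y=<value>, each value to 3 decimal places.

eq1: (x + 17.685)² + (y − 41.271)² = 77.3727402139²
eq2: (x + 42.493)² + (y + 11.287)² = 27.5979898260²
eq3: (x − 42.631)² + (y − 30.968)² = 97.4808118267²
eq3−eq1, eq3−eq2 (x²,y² cancel):
  -120.632·x + 20.606·y = 2755.603227
  -170.248·x − 84.510·y = 7897.491865
det = -120.632·-84.510 − 20.606·-170.248 = 13702.740608
x = (2755.603227·-84.510 − 20.606·7897.491865) / 13702.740608 = -28.870994
y = (-120.632·7897.491865 − 2755.603227·-170.248) / 13702.740608 = -35.288875

x=-28.871 y=-35.289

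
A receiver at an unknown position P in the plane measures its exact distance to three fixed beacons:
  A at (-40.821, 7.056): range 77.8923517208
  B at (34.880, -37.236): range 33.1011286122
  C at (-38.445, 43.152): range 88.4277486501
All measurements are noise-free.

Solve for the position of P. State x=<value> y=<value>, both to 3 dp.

eq1: (x + 40.821)² + (y − 7.056)² = 77.8923517208²
eq2: (x − 34.880)² + (y + 37.236)² = 33.1011286122²
eq3: (x + 38.445)² + (y − 43.152)² = 88.4277486501²
eq2−eq3, eq2−eq1 (x²,y² cancel):
  -146.650·x + 160.776·y = -5986.802983
  -151.402·x + 88.584·y = -5858.526660
det = -146.650·88.584 − 160.776·-151.402 = 11350.964352
x = (-5986.802983·88.584 − 160.776·-5858.526660) / 11350.964352 = 36.259080
y = (-146.650·-5858.526660 − -5986.802983·-151.402) / 11350.964352 = -4.163612

x=36.259 y=-4.164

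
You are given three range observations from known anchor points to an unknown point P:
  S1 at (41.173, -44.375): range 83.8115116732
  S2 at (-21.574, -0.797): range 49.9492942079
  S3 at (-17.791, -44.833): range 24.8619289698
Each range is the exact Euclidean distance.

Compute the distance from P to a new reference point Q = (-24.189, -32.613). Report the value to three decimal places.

eq1: (x − 41.173)² + (y + 44.375)² = 83.8115116732²
eq2: (x + 21.574)² + (y + 0.797)² = 49.9492942079²
eq3: (x + 17.791)² + (y + 44.833)² = 24.8619289698²
eq2−eq3, eq2−eq1 (x²,y² cancel):
  7.566·x − 88.072·y = 3737.261365
  125.494·x − 87.156·y = -1331.153628
det = 7.566·-87.156 − -88.072·125.494 = 10393.085272
x = (3737.261365·-87.156 − -88.072·-1331.153628) / 10393.085272 = -42.620849
y = (7.566·-1331.153628 − 3737.261365·125.494) / 10393.085272 = -46.095589
|P − Q| = √((-42.620849 − -24.189)² + (-46.095589 − -32.613)²) = 22.836665

22.837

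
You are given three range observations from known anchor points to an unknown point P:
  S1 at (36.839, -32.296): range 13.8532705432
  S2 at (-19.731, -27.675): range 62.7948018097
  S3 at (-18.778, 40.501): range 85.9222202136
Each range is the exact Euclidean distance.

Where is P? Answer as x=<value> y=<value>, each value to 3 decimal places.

eq1: (x − 36.839)² + (y + 32.296)² = 13.8532705432²
eq2: (x + 19.731)² + (y + 27.675)² = 62.7948018097²
eq3: (x + 18.778)² + (y − 40.501)² = 85.9222202136²
eq1−eq2, eq1−eq3 (x²,y² cancel):
  -113.140·x + 9.242·y = -4996.199581
  -111.234·x + 145.594·y = -7597.914074
det = -113.140·145.594 − 9.242·-111.234 = -15444.480532
x = (-4996.199581·145.594 − 9.242·-7597.914074) / -15444.480532 = 42.552209
y = (-113.140·-7597.914074 − -4996.199581·-111.234) / -15444.480532 = -19.675685

x=42.552 y=-19.676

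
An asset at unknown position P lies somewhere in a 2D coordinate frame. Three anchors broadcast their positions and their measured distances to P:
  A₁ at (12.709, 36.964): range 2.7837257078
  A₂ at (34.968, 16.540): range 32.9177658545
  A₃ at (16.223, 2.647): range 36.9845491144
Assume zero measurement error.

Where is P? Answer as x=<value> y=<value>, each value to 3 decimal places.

x=11.172 y=39.285

eq1: (x − 12.709)² + (y − 36.964)² = 2.7837257078²
eq2: (x − 34.968)² + (y − 16.540)² = 32.9177658545²
eq3: (x − 16.223)² + (y − 2.647)² = 36.9845491144²
eq3−eq1, eq3−eq2 (x²,y² cancel):
  -7.028·x + 68.634·y = 2617.771383
  37.490·x + 27.786·y = 1510.417850
det = -7.028·27.786 − 68.634·37.490 = -2768.368668
x = (2617.771383·27.786 − 68.634·1510.417850) / -2768.368668 = 11.172147
y = (-7.028·1510.417850 − 2617.771383·37.490) / -2768.368668 = 39.285037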